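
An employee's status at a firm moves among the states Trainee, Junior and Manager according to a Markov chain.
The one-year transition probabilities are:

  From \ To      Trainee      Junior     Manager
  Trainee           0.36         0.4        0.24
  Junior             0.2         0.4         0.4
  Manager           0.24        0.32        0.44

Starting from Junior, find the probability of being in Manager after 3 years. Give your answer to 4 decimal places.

0.3757

Propagate the distribution vector 3 years from Junior.
After 0 years: (0.0000, 1.0000, 0.0000)
After 1 year: (0.2000, 0.4000, 0.4000)
After 2 years: (0.2480, 0.3680, 0.3840)
After 3 years: (0.2550, 0.3693, 0.3757)
P(in Manager after 3 years) = 0.3757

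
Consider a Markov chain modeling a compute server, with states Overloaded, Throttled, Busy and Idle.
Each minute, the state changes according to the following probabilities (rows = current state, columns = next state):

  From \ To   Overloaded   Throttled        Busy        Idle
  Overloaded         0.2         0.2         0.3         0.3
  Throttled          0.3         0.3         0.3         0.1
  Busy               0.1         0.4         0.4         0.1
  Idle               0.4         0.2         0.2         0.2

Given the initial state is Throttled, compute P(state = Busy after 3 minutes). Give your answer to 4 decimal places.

0.3150

Propagate the distribution vector 3 minutes from Throttled.
After 0 minutes: (0.0000, 1.0000, 0.0000, 0.0000)
After 1 minute: (0.3000, 0.3000, 0.3000, 0.1000)
After 2 minutes: (0.2200, 0.2900, 0.3200, 0.1700)
After 3 minutes: (0.2310, 0.2930, 0.3150, 0.1610)
P(in Busy after 3 minutes) = 0.3150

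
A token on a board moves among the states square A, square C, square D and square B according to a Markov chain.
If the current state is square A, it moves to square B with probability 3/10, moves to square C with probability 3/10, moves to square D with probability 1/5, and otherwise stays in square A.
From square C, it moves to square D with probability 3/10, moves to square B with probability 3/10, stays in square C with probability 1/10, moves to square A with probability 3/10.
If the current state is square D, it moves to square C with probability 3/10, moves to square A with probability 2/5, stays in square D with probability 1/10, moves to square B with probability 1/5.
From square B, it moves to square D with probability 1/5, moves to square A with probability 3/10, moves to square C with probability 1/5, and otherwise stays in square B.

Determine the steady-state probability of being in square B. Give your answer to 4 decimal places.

Let the stationary distribution be π with π = πP and π_1 + π_2 + π_3 + π_4 = 1.
π_1 = 0.2·π_1 + 0.3·π_2 + 0.4·π_3 + 0.3·π_4
π_2 = 0.3·π_1 + 0.1·π_2 + 0.3·π_3 + 0.2·π_4
π_3 = 0.2·π_1 + 0.3·π_2 + 0.1·π_3 + 0.2·π_4
Solving with the normalization constraint gives π = (0.2911, 0.2267, 0.2024, 0.2798).
So the stationary probability of square B is 0.2798.

0.2798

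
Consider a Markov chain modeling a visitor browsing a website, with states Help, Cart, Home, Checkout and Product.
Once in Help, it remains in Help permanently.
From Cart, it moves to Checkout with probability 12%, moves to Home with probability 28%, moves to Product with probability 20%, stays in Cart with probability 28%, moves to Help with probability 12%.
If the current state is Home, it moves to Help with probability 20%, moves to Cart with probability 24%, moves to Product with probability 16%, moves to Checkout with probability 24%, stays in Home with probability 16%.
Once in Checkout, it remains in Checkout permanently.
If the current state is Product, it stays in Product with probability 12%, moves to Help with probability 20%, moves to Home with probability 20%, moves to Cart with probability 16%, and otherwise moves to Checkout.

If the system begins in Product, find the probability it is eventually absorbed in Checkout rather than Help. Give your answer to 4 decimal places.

Let h(s) be the probability of absorption at Checkout starting from transient state s. Then h(Checkout) = 1 and h(Help) = 0. By first-step analysis:
h(Cart) = 0.12·0 + 0.28·h(Cart) + 0.28·h(Home) + 0.12·1 + 0.2·h(Product)
h(Home) = 0.2·0 + 0.24·h(Cart) + 0.16·h(Home) + 0.24·1 + 0.16·h(Product)
h(Product) = 0.2·0 + 0.16·h(Cart) + 0.2·h(Home) + 0.32·1 + 0.12·h(Product)
Solving: h(Cart) = 0.5455, h(Home) = 0.5537, h(Product) = 0.5887.
Starting from Product, the probability is 0.5887.

0.5887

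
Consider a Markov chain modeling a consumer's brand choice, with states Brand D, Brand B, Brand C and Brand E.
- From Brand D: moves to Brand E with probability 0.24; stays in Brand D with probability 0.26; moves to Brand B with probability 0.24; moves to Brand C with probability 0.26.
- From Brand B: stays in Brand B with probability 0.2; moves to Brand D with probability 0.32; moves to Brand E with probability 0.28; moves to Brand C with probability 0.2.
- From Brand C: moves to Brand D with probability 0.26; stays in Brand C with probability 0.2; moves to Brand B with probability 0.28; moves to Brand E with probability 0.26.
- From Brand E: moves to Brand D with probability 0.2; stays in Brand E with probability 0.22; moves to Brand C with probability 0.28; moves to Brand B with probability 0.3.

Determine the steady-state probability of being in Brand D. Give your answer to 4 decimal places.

Let the stationary distribution be π with π = πP and π_1 + π_2 + π_3 + π_4 = 1.
π_1 = 0.26·π_1 + 0.32·π_2 + 0.26·π_3 + 0.2·π_4
π_2 = 0.24·π_1 + 0.2·π_2 + 0.28·π_3 + 0.3·π_4
π_3 = 0.26·π_1 + 0.2·π_2 + 0.2·π_3 + 0.28·π_4
Solving with the normalization constraint gives π = (0.2603, 0.2542, 0.2356, 0.2499).
So the stationary probability of Brand D is 0.2603.

0.2603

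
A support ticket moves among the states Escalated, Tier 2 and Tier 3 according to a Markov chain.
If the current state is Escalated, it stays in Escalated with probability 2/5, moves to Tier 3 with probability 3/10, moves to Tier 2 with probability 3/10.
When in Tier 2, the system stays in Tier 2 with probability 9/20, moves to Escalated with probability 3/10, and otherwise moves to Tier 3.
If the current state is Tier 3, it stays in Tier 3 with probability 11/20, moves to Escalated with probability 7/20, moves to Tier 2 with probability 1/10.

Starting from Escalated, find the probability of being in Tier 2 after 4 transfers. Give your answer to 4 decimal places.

0.2655

Propagate the distribution vector 4 transfers from Escalated.
After 0 transfers: (1.0000, 0.0000, 0.0000)
After 1 transfer: (0.4000, 0.3000, 0.3000)
After 2 transfers: (0.3550, 0.2850, 0.3600)
After 3 transfers: (0.3535, 0.2708, 0.3758)
After 4 transfers: (0.3541, 0.2655, 0.3804)
P(in Tier 2 after 4 transfers) = 0.2655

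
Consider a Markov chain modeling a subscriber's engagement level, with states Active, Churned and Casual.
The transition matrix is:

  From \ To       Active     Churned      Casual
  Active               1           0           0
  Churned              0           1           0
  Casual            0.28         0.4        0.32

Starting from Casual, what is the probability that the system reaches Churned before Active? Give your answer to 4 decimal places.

0.5882

Let h(s) be the probability of absorption at Churned starting from transient state s. Then h(Churned) = 1 and h(Active) = 0. By first-step analysis:
h(Casual) = 0.28·0 + 0.4·1 + 0.32·h(Casual)
Solving: h(Casual) = 0.5882.
Starting from Casual, the probability is 0.5882.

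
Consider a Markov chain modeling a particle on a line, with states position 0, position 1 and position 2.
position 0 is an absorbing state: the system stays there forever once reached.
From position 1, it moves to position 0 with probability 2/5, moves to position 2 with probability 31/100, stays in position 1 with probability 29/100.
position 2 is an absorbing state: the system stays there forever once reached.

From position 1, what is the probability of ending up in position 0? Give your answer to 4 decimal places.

Let h(s) be the probability of absorption at position 0 starting from transient state s. Then h(position 0) = 1 and h(position 2) = 0. By first-step analysis:
h(position 1) = 0.4·1 + 0.29·h(position 1) + 0.31·0
Solving: h(position 1) = 0.5634.
Starting from position 1, the probability is 0.5634.

0.5634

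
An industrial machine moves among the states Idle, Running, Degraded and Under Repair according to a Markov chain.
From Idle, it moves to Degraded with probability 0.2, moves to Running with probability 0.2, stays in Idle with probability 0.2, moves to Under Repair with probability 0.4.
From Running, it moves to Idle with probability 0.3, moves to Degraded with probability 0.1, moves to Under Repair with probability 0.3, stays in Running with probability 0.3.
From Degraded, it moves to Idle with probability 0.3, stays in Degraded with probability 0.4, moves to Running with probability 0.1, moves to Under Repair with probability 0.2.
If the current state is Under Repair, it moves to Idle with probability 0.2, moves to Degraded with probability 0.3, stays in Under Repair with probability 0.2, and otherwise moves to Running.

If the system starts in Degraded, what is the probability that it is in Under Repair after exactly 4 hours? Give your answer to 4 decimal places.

Propagate the distribution vector 4 hours from Degraded.
After 0 hours: (0.0000, 0.0000, 1.0000, 0.0000)
After 1 hour: (0.3000, 0.1000, 0.4000, 0.2000)
After 2 hours: (0.2500, 0.1900, 0.2900, 0.2700)
After 3 hours: (0.2480, 0.2170, 0.2660, 0.2690)
After 4 hours: (0.2483, 0.2220, 0.2584, 0.2713)
P(in Under Repair after 4 hours) = 0.2713

0.2713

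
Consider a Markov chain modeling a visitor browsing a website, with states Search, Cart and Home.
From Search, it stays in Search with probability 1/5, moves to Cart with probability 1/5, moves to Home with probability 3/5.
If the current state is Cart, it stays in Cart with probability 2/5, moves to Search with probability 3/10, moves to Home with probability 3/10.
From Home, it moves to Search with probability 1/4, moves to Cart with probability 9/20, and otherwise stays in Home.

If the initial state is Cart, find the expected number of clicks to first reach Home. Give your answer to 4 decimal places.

2.6190

Let t(s) be the expected number of clicks to first reach Home from state s, with t(Home) = 0. Conditioning on the first click:
t(Search) = 1 + 0.2·t(Search) + 0.2·t(Cart)
t(Cart) = 1 + 0.3·t(Search) + 0.4·t(Cart)
Solving: t(Search) = 1.9048, t(Cart) = 2.6190.
Expected clicks from Cart to Home: 2.6190.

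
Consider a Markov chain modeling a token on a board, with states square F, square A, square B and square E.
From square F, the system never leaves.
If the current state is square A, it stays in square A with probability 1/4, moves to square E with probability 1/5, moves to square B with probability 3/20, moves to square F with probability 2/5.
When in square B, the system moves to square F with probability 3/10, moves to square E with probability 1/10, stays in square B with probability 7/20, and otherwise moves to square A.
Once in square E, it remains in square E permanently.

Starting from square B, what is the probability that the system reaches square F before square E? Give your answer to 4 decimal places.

Let h(s) be the probability of absorption at square F starting from transient state s. Then h(square F) = 1 and h(square E) = 0. By first-step analysis:
h(square A) = 0.4·1 + 0.25·h(square A) + 0.15·h(square B) + 0.2·0
h(square B) = 0.3·1 + 0.25·h(square A) + 0.35·h(square B) + 0.1·0
Solving: h(square A) = 0.6778, h(square B) = 0.7222.
Starting from square B, the probability is 0.7222.

0.7222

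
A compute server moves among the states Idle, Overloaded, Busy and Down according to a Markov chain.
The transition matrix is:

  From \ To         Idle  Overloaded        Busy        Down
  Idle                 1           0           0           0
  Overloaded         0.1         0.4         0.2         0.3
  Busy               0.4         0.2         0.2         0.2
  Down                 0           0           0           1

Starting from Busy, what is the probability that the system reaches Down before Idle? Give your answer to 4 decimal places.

0.4091

Let h(s) be the probability of absorption at Down starting from transient state s. Then h(Down) = 1 and h(Idle) = 0. By first-step analysis:
h(Overloaded) = 0.1·0 + 0.4·h(Overloaded) + 0.2·h(Busy) + 0.3·1
h(Busy) = 0.4·0 + 0.2·h(Overloaded) + 0.2·h(Busy) + 0.2·1
Solving: h(Overloaded) = 0.6364, h(Busy) = 0.4091.
Starting from Busy, the probability is 0.4091.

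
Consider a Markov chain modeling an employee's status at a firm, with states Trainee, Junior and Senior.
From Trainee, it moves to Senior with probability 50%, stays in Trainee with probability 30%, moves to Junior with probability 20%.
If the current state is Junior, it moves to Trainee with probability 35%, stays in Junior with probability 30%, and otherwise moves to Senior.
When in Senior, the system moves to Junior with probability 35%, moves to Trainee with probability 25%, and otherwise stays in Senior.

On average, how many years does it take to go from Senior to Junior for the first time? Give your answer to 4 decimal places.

3.2203

Let t(s) be the expected number of years to first reach Junior from state s, with t(Junior) = 0. Conditioning on the first year:
t(Trainee) = 1 + 0.3·t(Trainee) + 0.5·t(Senior)
t(Senior) = 1 + 0.25·t(Trainee) + 0.4·t(Senior)
Solving: t(Trainee) = 3.7288, t(Senior) = 3.2203.
Expected years from Senior to Junior: 3.2203.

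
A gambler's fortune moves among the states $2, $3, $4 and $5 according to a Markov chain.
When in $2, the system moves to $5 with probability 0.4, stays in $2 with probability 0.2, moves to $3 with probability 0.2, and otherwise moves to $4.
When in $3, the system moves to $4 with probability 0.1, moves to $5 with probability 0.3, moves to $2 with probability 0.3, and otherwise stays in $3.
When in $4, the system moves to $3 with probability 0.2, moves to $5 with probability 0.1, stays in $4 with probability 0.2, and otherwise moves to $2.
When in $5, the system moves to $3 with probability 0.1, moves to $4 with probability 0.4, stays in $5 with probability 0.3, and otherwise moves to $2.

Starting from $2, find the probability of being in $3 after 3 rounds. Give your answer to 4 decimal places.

Propagate the distribution vector 3 rounds from $2.
After 0 rounds: (1.0000, 0.0000, 0.0000, 0.0000)
After 1 round: (0.2000, 0.2000, 0.2000, 0.4000)
After 2 rounds: (0.2800, 0.1800, 0.2600, 0.2800)
After 3 rounds: (0.2960, 0.1900, 0.2380, 0.2760)
P(in $3 after 3 rounds) = 0.1900

0.1900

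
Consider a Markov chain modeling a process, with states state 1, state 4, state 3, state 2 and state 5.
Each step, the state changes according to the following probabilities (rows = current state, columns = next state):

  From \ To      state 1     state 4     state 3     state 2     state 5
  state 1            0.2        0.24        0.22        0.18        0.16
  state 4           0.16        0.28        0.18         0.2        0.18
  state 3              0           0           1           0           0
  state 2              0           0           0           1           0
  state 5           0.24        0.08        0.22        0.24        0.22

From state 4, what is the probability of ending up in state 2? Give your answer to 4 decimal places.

Let h(s) be the probability of absorption at state 2 starting from transient state s. Then h(state 2) = 1 and h(state 3) = 0. By first-step analysis:
h(state 1) = 0.2·h(state 1) + 0.24·h(state 4) + 0.22·0 + 0.18·1 + 0.16·h(state 5)
h(state 4) = 0.16·h(state 1) + 0.28·h(state 4) + 0.18·0 + 0.2·1 + 0.18·h(state 5)
h(state 5) = 0.24·h(state 1) + 0.08·h(state 4) + 0.22·0 + 0.24·1 + 0.22·h(state 5)
Solving: h(state 1) = 0.4800, h(state 4) = 0.5114, h(state 5) = 0.5078.
Starting from state 4, the probability is 0.5114.

0.5114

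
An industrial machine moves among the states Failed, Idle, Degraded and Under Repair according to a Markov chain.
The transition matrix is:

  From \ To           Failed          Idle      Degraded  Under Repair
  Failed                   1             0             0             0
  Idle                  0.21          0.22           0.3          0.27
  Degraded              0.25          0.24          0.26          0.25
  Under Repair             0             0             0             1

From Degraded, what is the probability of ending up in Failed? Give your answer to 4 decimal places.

0.4857

Let h(s) be the probability of absorption at Failed starting from transient state s. Then h(Failed) = 1 and h(Under Repair) = 0. By first-step analysis:
h(Idle) = 0.21·1 + 0.22·h(Idle) + 0.3·h(Degraded) + 0.27·0
h(Degraded) = 0.25·1 + 0.24·h(Idle) + 0.26·h(Degraded) + 0.25·0
Solving: h(Idle) = 0.4561, h(Degraded) = 0.4857.
Starting from Degraded, the probability is 0.4857.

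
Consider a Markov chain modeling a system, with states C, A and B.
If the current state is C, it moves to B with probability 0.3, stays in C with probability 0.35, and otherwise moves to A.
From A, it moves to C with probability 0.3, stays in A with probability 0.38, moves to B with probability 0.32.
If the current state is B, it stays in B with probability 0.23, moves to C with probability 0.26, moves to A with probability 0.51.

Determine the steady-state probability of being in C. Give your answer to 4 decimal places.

Let the stationary distribution be π with π = πP and π_1 + π_2 + π_3 = 1.
π_1 = 0.35·π_1 + 0.3·π_2 + 0.26·π_3
π_2 = 0.35·π_1 + 0.38·π_2 + 0.51·π_3
Solving with the normalization constraint gives π = (0.3037, 0.4083, 0.2880).
So the stationary probability of C is 0.3037.

0.3037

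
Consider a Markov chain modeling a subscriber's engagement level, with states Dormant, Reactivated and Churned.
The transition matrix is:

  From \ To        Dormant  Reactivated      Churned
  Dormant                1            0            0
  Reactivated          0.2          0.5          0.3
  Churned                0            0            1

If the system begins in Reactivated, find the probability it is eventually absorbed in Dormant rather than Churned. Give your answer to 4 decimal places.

Let h(s) be the probability of absorption at Dormant starting from transient state s. Then h(Dormant) = 1 and h(Churned) = 0. By first-step analysis:
h(Reactivated) = 0.2·1 + 0.5·h(Reactivated) + 0.3·0
Solving: h(Reactivated) = 0.4000.
Starting from Reactivated, the probability is 0.4000.

0.4000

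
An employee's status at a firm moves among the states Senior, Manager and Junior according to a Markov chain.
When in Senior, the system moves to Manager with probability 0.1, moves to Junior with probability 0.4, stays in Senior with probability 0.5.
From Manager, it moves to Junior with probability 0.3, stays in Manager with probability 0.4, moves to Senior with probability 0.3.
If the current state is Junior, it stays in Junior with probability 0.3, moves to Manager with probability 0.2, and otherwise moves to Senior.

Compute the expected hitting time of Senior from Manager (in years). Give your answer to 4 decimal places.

2.7778

Let t(s) be the expected number of years to first reach Senior from state s, with t(Senior) = 0. Conditioning on the first year:
t(Manager) = 1 + 0.4·t(Manager) + 0.3·t(Junior)
t(Junior) = 1 + 0.2·t(Manager) + 0.3·t(Junior)
Solving: t(Manager) = 2.7778, t(Junior) = 2.2222.
Expected years from Manager to Senior: 2.7778.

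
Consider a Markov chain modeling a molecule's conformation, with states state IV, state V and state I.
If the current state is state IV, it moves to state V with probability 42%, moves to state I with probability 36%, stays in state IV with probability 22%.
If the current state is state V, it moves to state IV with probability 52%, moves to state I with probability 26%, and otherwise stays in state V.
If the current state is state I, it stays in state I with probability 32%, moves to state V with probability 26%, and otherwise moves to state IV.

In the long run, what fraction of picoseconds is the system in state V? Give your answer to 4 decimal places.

0.3078

Let the stationary distribution be π with π = πP and π_1 + π_2 + π_3 = 1.
π_1 = 0.22·π_1 + 0.52·π_2 + 0.42·π_3
π_2 = 0.42·π_1 + 0.22·π_2 + 0.26·π_3
Solving with the normalization constraint gives π = (0.3756, 0.3078, 0.3166).
So the stationary probability of state V is 0.3078.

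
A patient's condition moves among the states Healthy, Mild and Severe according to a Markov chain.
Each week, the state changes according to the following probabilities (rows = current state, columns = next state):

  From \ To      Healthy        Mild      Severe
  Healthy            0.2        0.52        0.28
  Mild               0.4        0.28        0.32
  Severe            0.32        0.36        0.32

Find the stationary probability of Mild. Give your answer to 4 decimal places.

0.3797

Let the stationary distribution be π with π = πP and π_1 + π_2 + π_3 = 1.
π_1 = 0.2·π_1 + 0.4·π_2 + 0.32·π_3
π_2 = 0.52·π_1 + 0.28·π_2 + 0.36·π_3
Solving with the normalization constraint gives π = (0.3128, 0.3797, 0.3075).
So the stationary probability of Mild is 0.3797.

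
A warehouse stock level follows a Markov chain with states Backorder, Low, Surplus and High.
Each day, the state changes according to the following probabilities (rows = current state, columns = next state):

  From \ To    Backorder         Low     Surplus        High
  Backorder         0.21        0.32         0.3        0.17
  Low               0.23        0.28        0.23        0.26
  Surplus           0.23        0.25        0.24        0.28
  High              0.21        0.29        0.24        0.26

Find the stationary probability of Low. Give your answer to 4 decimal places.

Let the stationary distribution be π with π = πP and π_1 + π_2 + π_3 + π_4 = 1.
π_1 = 0.21·π_1 + 0.23·π_2 + 0.23·π_3 + 0.21·π_4
π_2 = 0.32·π_1 + 0.28·π_2 + 0.25·π_3 + 0.29·π_4
π_3 = 0.3·π_1 + 0.23·π_2 + 0.24·π_3 + 0.24·π_4
Solving with the normalization constraint gives π = (0.2207, 0.2838, 0.2504, 0.2451).
So the stationary probability of Low is 0.2838.

0.2838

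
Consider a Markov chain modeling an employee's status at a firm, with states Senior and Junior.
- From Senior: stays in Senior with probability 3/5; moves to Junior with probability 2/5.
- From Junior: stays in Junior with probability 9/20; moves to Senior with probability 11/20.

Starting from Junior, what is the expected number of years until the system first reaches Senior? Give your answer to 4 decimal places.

1.8182

Let t(s) be the expected number of years to first reach Senior from state s, with t(Senior) = 0. Conditioning on the first year:
t(Junior) = 1 + 0.45·t(Junior)
Solving: t(Junior) = 1.8182.
Expected years from Junior to Senior: 1.8182.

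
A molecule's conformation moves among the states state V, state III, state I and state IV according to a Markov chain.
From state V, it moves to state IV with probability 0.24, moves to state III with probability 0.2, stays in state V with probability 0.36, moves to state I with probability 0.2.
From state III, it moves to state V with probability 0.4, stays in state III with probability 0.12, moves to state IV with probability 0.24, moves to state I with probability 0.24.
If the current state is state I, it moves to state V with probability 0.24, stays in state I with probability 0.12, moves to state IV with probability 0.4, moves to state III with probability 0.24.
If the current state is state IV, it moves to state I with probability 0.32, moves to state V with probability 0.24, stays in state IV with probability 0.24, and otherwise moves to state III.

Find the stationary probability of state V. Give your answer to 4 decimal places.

0.3079

Let the stationary distribution be π with π = πP and π_1 + π_2 + π_3 + π_4 = 1.
π_1 = 0.36·π_1 + 0.4·π_2 + 0.24·π_3 + 0.24·π_4
π_2 = 0.2·π_1 + 0.12·π_2 + 0.24·π_3 + 0.2·π_4
π_3 = 0.2·π_1 + 0.24·π_2 + 0.12·π_3 + 0.32·π_4
Solving with the normalization constraint gives π = (0.3079, 0.1934, 0.2230, 0.2757).
So the stationary probability of state V is 0.3079.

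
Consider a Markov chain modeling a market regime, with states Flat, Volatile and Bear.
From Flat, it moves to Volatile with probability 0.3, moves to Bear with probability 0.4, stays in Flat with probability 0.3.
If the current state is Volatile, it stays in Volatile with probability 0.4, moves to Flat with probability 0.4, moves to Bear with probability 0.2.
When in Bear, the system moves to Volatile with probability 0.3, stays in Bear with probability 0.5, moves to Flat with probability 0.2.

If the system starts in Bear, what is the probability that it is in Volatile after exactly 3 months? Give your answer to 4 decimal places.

Propagate the distribution vector 3 months from Bear.
After 0 months: (0.0000, 0.0000, 1.0000)
After 1 month: (0.2000, 0.3000, 0.5000)
After 2 months: (0.2800, 0.3300, 0.3900)
After 3 months: (0.2940, 0.3330, 0.3730)
P(in Volatile after 3 months) = 0.3330

0.3330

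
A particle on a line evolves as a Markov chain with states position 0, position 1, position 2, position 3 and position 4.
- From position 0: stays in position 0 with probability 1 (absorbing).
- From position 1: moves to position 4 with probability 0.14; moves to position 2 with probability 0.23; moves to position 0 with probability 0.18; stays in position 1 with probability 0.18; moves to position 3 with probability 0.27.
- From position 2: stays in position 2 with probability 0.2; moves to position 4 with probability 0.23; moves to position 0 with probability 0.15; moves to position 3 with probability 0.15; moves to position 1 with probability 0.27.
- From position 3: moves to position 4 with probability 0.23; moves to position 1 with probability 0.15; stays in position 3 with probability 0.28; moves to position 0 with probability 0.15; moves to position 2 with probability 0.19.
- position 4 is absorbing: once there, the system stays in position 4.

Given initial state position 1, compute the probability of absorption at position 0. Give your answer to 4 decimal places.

Let h(s) be the probability of absorption at position 0 starting from transient state s. Then h(position 0) = 1 and h(position 4) = 0. By first-step analysis:
h(position 1) = 0.18·1 + 0.18·h(position 1) + 0.23·h(position 2) + 0.27·h(position 3) + 0.14·0
h(position 2) = 0.15·1 + 0.27·h(position 1) + 0.2·h(position 2) + 0.15·h(position 3) + 0.23·0
h(position 3) = 0.15·1 + 0.15·h(position 1) + 0.19·h(position 2) + 0.28·h(position 3) + 0.23·0
Solving: h(position 1) = 0.4780, h(position 2) = 0.4277, h(position 3) = 0.4208.
Starting from position 1, the probability is 0.4780.

0.4780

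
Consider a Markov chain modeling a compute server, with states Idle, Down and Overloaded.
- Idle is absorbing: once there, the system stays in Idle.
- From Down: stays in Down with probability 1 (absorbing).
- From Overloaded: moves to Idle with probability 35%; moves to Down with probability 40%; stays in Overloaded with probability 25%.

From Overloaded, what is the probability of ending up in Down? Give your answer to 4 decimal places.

Let h(s) be the probability of absorption at Down starting from transient state s. Then h(Down) = 1 and h(Idle) = 0. By first-step analysis:
h(Overloaded) = 0.35·0 + 0.4·1 + 0.25·h(Overloaded)
Solving: h(Overloaded) = 0.5333.
Starting from Overloaded, the probability is 0.5333.

0.5333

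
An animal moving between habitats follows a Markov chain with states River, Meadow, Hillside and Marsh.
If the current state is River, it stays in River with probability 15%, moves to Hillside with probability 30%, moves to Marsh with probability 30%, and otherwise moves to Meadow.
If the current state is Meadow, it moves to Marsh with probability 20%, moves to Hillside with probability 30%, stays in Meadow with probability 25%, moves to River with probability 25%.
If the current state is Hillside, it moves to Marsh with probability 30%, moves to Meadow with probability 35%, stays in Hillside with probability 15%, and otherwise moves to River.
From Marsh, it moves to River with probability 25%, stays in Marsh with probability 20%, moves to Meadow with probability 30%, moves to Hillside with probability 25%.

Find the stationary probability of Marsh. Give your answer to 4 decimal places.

0.2466

Let the stationary distribution be π with π = πP and π_1 + π_2 + π_3 + π_4 = 1.
π_1 = 0.15·π_1 + 0.25·π_2 + 0.2·π_3 + 0.25·π_4
π_2 = 0.25·π_1 + 0.25·π_2 + 0.35·π_3 + 0.3·π_4
π_3 = 0.3·π_1 + 0.3·π_2 + 0.15·π_3 + 0.25·π_4
Solving with the normalization constraint gives π = (0.2159, 0.2873, 0.2501, 0.2466).
So the stationary probability of Marsh is 0.2466.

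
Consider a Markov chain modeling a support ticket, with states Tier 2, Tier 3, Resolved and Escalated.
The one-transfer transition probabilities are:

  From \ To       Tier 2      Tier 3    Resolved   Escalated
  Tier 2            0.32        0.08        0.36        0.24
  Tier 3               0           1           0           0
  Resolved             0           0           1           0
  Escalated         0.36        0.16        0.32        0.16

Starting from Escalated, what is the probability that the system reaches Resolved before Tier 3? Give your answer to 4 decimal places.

Let h(s) be the probability of absorption at Resolved starting from transient state s. Then h(Resolved) = 1 and h(Tier 3) = 0. By first-step analysis:
h(Tier 2) = 0.32·h(Tier 2) + 0.08·0 + 0.36·1 + 0.24·h(Escalated)
h(Escalated) = 0.36·h(Tier 2) + 0.16·0 + 0.32·1 + 0.16·h(Escalated)
Solving: h(Tier 2) = 0.7822, h(Escalated) = 0.7162.
Starting from Escalated, the probability is 0.7162.

0.7162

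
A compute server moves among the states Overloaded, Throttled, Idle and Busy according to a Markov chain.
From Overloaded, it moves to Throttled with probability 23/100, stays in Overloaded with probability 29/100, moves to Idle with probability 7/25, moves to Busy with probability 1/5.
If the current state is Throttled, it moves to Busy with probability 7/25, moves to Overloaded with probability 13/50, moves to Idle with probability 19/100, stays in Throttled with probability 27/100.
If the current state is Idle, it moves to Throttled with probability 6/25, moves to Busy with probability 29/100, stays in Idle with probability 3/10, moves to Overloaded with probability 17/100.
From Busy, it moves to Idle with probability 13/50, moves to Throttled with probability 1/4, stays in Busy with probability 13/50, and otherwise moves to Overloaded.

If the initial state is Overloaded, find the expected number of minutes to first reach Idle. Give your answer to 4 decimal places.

Let t(s) be the expected number of minutes to first reach Idle from state s, with t(Idle) = 0. Conditioning on the first minute:
t(Overloaded) = 1 + 0.29·t(Overloaded) + 0.23·t(Throttled) + 0.2·t(Busy)
t(Throttled) = 1 + 0.26·t(Overloaded) + 0.27·t(Throttled) + 0.28·t(Busy)
t(Busy) = 1 + 0.23·t(Overloaded) + 0.25·t(Throttled) + 0.26·t(Busy)
Solving: t(Overloaded) = 3.9474, t(Throttled) = 4.3252, t(Busy) = 4.0395.
Expected minutes from Overloaded to Idle: 3.9474.

3.9474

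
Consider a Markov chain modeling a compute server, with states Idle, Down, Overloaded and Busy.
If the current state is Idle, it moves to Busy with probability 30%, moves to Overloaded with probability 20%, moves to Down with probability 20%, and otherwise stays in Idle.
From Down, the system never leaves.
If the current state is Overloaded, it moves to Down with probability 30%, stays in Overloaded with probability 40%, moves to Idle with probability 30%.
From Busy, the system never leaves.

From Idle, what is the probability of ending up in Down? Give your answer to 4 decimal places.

Let h(s) be the probability of absorption at Down starting from transient state s. Then h(Down) = 1 and h(Busy) = 0. By first-step analysis:
h(Idle) = 0.3·h(Idle) + 0.2·1 + 0.2·h(Overloaded) + 0.3·0
h(Overloaded) = 0.3·h(Idle) + 0.3·1 + 0.4·h(Overloaded)
Solving: h(Idle) = 0.5000, h(Overloaded) = 0.7500.
Starting from Idle, the probability is 0.5000.

0.5000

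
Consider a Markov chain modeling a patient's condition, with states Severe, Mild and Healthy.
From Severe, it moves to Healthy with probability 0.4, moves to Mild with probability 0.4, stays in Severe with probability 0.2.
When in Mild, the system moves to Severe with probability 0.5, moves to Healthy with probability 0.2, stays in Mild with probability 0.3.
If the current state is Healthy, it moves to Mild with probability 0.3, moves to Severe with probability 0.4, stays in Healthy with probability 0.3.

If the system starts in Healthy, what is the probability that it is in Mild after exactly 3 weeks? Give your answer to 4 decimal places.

0.3350

Propagate the distribution vector 3 weeks from Healthy.
After 0 weeks: (0.0000, 0.0000, 1.0000)
After 1 week: (0.4000, 0.3000, 0.3000)
After 2 weeks: (0.3500, 0.3400, 0.3100)
After 3 weeks: (0.3640, 0.3350, 0.3010)
P(in Mild after 3 weeks) = 0.3350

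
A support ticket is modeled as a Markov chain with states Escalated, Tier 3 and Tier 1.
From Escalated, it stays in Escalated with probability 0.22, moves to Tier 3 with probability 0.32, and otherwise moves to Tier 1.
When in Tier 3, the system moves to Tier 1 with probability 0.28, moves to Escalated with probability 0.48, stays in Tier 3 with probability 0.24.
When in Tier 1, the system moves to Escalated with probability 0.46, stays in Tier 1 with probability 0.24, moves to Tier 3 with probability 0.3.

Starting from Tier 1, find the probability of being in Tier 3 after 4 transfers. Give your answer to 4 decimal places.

Propagate the distribution vector 4 transfers from Tier 1.
After 0 transfers: (0.0000, 0.0000, 1.0000)
After 1 transfer: (0.4600, 0.3000, 0.2400)
After 2 transfers: (0.3556, 0.2912, 0.3532)
After 3 transfers: (0.3805, 0.2896, 0.3299)
After 4 transfers: (0.3745, 0.2902, 0.3353)
P(in Tier 3 after 4 transfers) = 0.2902

0.2902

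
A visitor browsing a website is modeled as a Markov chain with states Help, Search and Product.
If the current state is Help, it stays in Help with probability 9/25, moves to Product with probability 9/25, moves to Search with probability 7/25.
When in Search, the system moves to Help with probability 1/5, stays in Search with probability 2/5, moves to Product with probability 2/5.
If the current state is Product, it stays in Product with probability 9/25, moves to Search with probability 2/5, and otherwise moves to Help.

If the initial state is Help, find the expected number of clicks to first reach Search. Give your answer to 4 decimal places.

3.0941

Let t(s) be the expected number of clicks to first reach Search from state s, with t(Search) = 0. Conditioning on the first click:
t(Help) = 1 + 0.36·t(Help) + 0.36·t(Product)
t(Product) = 1 + 0.24·t(Help) + 0.36·t(Product)
Solving: t(Help) = 3.0941, t(Product) = 2.7228.
Expected clicks from Help to Search: 3.0941.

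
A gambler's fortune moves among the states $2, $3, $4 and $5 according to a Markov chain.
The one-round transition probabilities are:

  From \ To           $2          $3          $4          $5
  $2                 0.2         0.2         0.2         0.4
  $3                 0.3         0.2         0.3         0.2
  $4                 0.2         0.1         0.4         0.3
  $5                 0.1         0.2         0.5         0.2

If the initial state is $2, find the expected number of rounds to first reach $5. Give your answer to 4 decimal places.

Let t(s) be the expected number of rounds to first reach $5 from state s, with t($5) = 0. Conditioning on the first round:
t($2) = 1 + 0.2·t($2) + 0.2·t($3) + 0.2·t($4)
t($3) = 1 + 0.3·t($2) + 0.2·t($3) + 0.3·t($4)
t($4) = 1 + 0.2·t($2) + 0.1·t($3) + 0.4·t($4)
Solving: t($2) = 2.9562, t($3) = 3.5766, t($4) = 3.2482.
Expected rounds from $2 to $5: 2.9562.

2.9562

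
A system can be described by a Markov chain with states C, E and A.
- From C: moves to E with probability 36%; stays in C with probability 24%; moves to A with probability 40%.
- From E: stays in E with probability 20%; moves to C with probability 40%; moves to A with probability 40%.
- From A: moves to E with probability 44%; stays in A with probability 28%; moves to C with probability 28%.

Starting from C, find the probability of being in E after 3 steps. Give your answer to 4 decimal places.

0.3347

Propagate the distribution vector 3 steps from C.
After 0 steps: (1.0000, 0.0000, 0.0000)
After 1 step: (0.2400, 0.3600, 0.4000)
After 2 steps: (0.3136, 0.3344, 0.3520)
After 3 steps: (0.3076, 0.3347, 0.3578)
P(in E after 3 steps) = 0.3347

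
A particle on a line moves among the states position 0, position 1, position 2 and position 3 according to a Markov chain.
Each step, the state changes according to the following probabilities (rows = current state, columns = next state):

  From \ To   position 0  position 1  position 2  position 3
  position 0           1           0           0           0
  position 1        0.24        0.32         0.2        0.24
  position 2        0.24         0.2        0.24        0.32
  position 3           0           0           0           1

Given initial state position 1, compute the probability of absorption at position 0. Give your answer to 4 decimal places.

Let h(s) be the probability of absorption at position 0 starting from transient state s. Then h(position 0) = 1 and h(position 3) = 0. By first-step analysis:
h(position 1) = 0.24·1 + 0.32·h(position 1) + 0.2·h(position 2) + 0.24·0
h(position 2) = 0.24·1 + 0.2·h(position 1) + 0.24·h(position 2) + 0.32·0
Solving: h(position 1) = 0.4832, h(position 2) = 0.4430.
Starting from position 1, the probability is 0.4832.

0.4832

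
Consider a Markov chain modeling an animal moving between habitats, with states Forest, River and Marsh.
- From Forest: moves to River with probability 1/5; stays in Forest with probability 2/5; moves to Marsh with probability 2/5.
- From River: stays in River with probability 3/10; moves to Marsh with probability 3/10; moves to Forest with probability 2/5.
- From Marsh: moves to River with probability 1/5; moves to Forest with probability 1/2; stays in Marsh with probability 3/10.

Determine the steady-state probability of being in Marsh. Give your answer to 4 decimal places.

Let the stationary distribution be π with π = πP and π_1 + π_2 + π_3 = 1.
π_1 = 0.4·π_1 + 0.4·π_2 + 0.5·π_3
π_2 = 0.2·π_1 + 0.3·π_2 + 0.2·π_3
Solving with the normalization constraint gives π = (0.4343, 0.2222, 0.3434).
So the stationary probability of Marsh is 0.3434.

0.3434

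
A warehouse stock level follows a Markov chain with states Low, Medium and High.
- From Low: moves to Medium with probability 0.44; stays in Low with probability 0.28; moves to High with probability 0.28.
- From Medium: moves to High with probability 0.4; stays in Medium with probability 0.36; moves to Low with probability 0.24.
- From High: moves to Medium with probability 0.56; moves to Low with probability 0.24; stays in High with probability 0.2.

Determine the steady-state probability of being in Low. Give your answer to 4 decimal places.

Let the stationary distribution be π with π = πP and π_1 + π_2 + π_3 = 1.
π_1 = 0.28·π_1 + 0.24·π_2 + 0.24·π_3
π_2 = 0.44·π_1 + 0.36·π_2 + 0.56·π_3
Solving with the normalization constraint gives π = (0.2500, 0.4417, 0.3083).
So the stationary probability of Low is 0.2500.

0.2500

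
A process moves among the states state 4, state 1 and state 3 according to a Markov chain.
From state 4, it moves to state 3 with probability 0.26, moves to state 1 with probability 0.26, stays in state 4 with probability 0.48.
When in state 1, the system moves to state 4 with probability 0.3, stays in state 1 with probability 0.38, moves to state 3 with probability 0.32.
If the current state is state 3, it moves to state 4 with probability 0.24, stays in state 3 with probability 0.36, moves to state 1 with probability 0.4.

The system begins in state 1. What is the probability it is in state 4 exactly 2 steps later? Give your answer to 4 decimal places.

0.3348

Sum over the intermediate state after 1 step:
P = P(state 1→state 4)·P(state 4→state 4) + P(state 1→state 1)·P(state 1→state 4) + P(state 1→state 3)·P(state 3→state 4)
  = 0.3×0.48 + 0.38×0.3 + 0.32×0.24
  = 0.1440 + 0.1140 + 0.0768 = 0.3348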